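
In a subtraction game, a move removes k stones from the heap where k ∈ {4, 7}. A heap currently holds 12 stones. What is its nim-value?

0

Compute g(0), g(1), … for moves {4, 7}:
g(0) = mex{} = 0
g(1) = mex{} = 0
g(2) = mex{} = 0
g(3) = mex{} = 0
g(4) = mex{0} = 1
g(5) = mex{0} = 1
g(6) = mex{0} = 1
g(7) = mex{0} = 1
g(8) = mex{0,1} = 2
g(9) = mex{0,1} = 2
g(10) = mex{0,1} = 2
g(11) = mex{1} = 0
g(12) = mex{1,2} = 0
So g(12) = 0.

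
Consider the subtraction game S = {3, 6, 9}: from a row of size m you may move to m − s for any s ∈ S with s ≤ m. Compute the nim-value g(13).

Build the Grundy sequence with g(k) = mex{g(k−s) : s ∈ {3, 6, 9}, s ≤ k}:
k:     0  1  2  3  4  5  6  7  8  9 10 11 12 13
g(k):  0  0  0  1  1  1  2  2  2  3  3  3  0  0
So g(13) = 0.

0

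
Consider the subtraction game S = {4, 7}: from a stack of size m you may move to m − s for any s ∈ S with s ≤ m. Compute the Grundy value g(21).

2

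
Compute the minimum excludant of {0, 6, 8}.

1

0 is in the set but 1 is not, so the mex is 1.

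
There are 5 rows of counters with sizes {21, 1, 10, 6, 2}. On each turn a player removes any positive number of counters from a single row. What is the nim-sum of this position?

26

Nim-sum: 21 ⊕ 1 ⊕ 10 ⊕ 6 ⊕ 2 = 26.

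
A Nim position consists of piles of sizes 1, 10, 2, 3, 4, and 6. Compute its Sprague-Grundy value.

8

Compute the nim-sum pairwise:
1 ^ 10 = 11
11 ^ 2 = 9
9 ^ 3 = 10
10 ^ 4 = 14
14 ^ 6 = 8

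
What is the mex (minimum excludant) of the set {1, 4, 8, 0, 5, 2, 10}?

The values 0, 1, 2 are all present; 3 is the first non-negative integer missing from the set.

3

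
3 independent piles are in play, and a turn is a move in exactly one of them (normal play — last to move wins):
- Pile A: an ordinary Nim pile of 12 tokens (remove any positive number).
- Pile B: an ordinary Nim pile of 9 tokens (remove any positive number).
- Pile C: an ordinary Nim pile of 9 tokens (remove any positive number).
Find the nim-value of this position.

12

Pile A is a plain Nim pile of size 12, so its Grundy value is 12.
Pile B is a plain Nim pile of size 9, so its Grundy value is 9.
Pile C is a plain Nim pile of size 9, so its Grundy value is 9.
By the Sprague-Grundy theorem, the Grundy value of a sum of independent games is the XOR of the component values.
Combined value = 12 XOR 9 XOR 9 = 12.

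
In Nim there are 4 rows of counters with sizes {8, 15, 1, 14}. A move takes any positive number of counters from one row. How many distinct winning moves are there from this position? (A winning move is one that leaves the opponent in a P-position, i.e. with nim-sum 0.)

3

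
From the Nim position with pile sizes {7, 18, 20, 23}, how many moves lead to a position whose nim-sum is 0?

3

Bitwise XOR of the heap sizes:
  00111  (7)
  10010  (18)
  10100  (20)
  10111  (23)
  -----
  10110  (22)
The overall nim-sum is X = 22. A pile of size p has a winning move iff p XOR X < p (reduce it to p XOR X).
  7: 7 XOR 22 = 17 ≥ 7 — no move.
  18: 18 XOR 22 = 4 < 18 — winning move (to 4).
  20: 20 XOR 22 = 2 < 20 — winning move (to 2).
  23: 23 XOR 22 = 1 < 23 — winning move (to 1).
That gives 3 winning moves.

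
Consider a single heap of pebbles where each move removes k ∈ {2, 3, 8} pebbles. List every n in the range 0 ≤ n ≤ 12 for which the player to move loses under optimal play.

Grundy values for subtraction set {2, 3, 8}:
k:     0  1  2  3  4  5  6  7  8  9 10 11 12
g(k):  0  0  1  1  2  0  0  1  1  2  0  0  1
The P-positions (g = 0) in 0..12 are 0, 1, 5, 6, 10, 11.

0, 1, 5, 6, 10, 11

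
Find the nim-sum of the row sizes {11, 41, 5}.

Nim-sum: 11 ⊕ 41 ⊕ 5 = 39.

39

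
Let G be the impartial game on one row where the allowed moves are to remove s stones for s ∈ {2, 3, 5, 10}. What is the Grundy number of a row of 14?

0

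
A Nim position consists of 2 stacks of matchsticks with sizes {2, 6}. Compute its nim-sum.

4

Compute the nim-sum pairwise:
2 XOR 6 = 4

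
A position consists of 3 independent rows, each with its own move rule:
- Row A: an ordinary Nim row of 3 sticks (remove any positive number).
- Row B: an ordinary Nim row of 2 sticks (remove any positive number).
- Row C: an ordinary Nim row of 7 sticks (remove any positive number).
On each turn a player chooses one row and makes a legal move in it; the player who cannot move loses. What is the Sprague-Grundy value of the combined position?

Row A is a plain Nim row of size 3, so its Grundy value is 3.
Row B is a plain Nim row of size 2, so its Grundy value is 2.
Row C is a plain Nim row of size 7, so its Grundy value is 7.
The value of a disjunctive sum is the nim-sum of the parts.
Combined value = 3 ⊕ 2 ⊕ 7 = 6.

6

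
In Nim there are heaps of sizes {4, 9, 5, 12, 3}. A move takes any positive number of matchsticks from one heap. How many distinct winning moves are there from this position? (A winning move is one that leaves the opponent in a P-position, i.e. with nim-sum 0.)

3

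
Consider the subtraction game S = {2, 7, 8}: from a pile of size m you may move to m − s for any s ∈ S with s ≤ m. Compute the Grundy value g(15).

0

Build the Grundy sequence with g(k) = mex{g(k−s) : s ∈ {2, 7, 8}, s ≤ k}:
k:     0  1  2  3  4  5  6  7  8  9 10 11 12 13 14 15
g(k):  0  0  1  1  0  0  1  1  2  2  0  3  1  2  0  0
So g(15) = 0.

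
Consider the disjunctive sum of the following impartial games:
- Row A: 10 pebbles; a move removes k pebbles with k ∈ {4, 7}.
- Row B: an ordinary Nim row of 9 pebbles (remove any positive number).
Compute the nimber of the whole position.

11

Grundy values for row A (subtraction set {4, 7}):
g(0) = mex{} = 0
g(1) = mex{} = 0
g(2) = mex{} = 0
g(3) = mex{} = 0
g(4) = mex{0} = 1
g(5) = mex{0} = 1
g(6) = mex{0} = 1
g(7) = mex{0} = 1
g(8) = mex{0,1} = 2
g(9) = mex{0,1} = 2
g(10) = mex{0,1} = 2
So g(10) = 2.
Row B is a plain Nim row of size 9, so its Grundy value is 9.
The value of a disjunctive sum is the nim-sum of the parts.
Combined value = 2 XOR 9 = 11.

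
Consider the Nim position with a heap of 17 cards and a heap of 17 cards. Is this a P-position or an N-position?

P-position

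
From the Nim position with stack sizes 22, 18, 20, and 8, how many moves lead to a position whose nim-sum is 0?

3

Compute the nim-sum pairwise:
22 ^ 18 = 4
4 ^ 20 = 16
16 ^ 8 = 24
The overall nim-sum is X = 24. A stack of size p has a winning move iff p XOR X < p (reduce it to p XOR X).
  22: 22 XOR 24 = 14 < 22 — winning move (to 14).
  18: 18 XOR 24 = 10 < 18 — winning move (to 10).
  20: 20 XOR 24 = 12 < 20 — winning move (to 12).
  8: 8 XOR 24 = 16 ≥ 8 — no move.
That gives 3 winning moves.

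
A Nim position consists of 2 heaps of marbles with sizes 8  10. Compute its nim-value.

2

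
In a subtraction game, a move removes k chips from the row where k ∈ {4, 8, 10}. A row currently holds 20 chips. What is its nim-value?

Grundy values for subtraction set {4, 8, 10}:
k:     0  1  2  3  4  5  6  7  8  9 10 11 12 13 14 15 16 17 18 19 20
g(k):  0  0  0  0  1  1  1  1  2  2  2  2  3  3  0  0  0  0  1  1  1
So g(20) = 1.

1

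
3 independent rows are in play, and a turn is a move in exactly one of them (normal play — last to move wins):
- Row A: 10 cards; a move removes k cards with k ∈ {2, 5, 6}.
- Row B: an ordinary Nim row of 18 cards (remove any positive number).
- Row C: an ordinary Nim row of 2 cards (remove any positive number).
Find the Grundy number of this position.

17

Grundy values for row A (subtraction set {2, 5, 6}):
g(0) = mex{} = 0
g(1) = mex{} = 0
g(2) = mex{0} = 1
g(3) = mex{0} = 1
g(4) = mex{1} = 0
g(5) = mex{0,1} = 2
g(6) = mex{0} = 1
g(7) = mex{0,1,2} = 3
g(8) = mex{1} = 0
g(9) = mex{0,1,3} = 2
g(10) = mex{0,2} = 1
So g(10) = 1.
Row B is a plain Nim row of size 18, so its Grundy value is 18.
Row C is a plain Nim row of size 2, so its Grundy value is 2.
By the Sprague-Grundy theorem, the Grundy value of a sum of independent games is the XOR of the component values.
Combined value = 1 ⊕ 18 ⊕ 2 = 17.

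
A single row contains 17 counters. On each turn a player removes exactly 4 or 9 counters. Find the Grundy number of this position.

Grundy values for subtraction set {4, 9}:
k:     0  1  2  3  4  5  6  7  8  9 10 11 12 13 14 15 16 17
g(k):  0  0  0  0  1  1  1  1  0  2  2  2  1  0  0  0  0  1
So g(17) = 1.

1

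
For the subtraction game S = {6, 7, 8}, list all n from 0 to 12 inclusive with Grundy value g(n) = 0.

0, 1, 2, 3, 4, 5

Build the Grundy sequence with g(k) = mex{g(k−s) : s ∈ {6, 7, 8}, s ≤ k}:
k:     0  1  2  3  4  5  6  7  8  9 10 11 12
g(k):  0  0  0  0  0  0  1  1  1  1  1  1  2
The P-positions (g = 0) in 0..12 are 0, 1, 2, 3, 4, 5.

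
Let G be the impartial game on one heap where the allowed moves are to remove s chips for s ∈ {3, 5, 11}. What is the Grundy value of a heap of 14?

2

Compute g(0), g(1), … for moves {3, 5, 11}:
g(0) = mex{} = 0
g(1) = mex{} = 0
g(2) = mex{} = 0
g(3) = mex{0} = 1
g(4) = mex{0} = 1
g(5) = mex{0} = 1
g(6) = mex{0,1} = 2
g(7) = mex{0,1} = 2
g(8) = mex{1} = 0
g(9) = mex{1,2} = 0
g(10) = mex{1,2} = 0
g(11) = mex{0,2} = 1
g(12) = mex{0,2} = 1
g(13) = mex{0} = 1
g(14) = mex{0,1} = 2
So g(14) = 2.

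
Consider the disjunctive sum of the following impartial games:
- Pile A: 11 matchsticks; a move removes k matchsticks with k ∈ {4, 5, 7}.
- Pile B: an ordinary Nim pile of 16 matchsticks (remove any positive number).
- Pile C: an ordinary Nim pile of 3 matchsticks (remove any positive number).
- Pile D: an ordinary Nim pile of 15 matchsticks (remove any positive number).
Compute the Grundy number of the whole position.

Build the Grundy sequence for pile A with g(k) = mex{g(k−s) : s ∈ {4, 5, 7}, s ≤ k}:
g(0) = mex{} = 0
g(1) = mex{} = 0
g(2) = mex{} = 0
g(3) = mex{} = 0
g(4) = mex{0} = 1
g(5) = mex{0} = 1
g(6) = mex{0} = 1
g(7) = mex{0} = 1
g(8) = mex{0,1} = 2
g(9) = mex{0,1} = 2
g(10) = mex{0,1} = 2
g(11) = mex{1} = 0
So g(11) = 0.
Pile B is a plain Nim pile of size 16, so its Grundy value is 16.
Pile C is a plain Nim pile of size 3, so its Grundy value is 3.
Pile D is a plain Nim pile of size 15, so its Grundy value is 15.
By the Sprague-Grundy theorem, the Grundy value of a sum of independent games is the XOR of the component values.
Combined value = 0 XOR 16 XOR 3 XOR 15 = 28.

28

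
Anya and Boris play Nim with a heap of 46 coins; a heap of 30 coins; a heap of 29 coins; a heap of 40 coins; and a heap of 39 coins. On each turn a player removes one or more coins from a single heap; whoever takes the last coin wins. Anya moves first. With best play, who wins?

Anya wins

Compute the nim-sum pairwise:
46 XOR 30 = 48
48 XOR 29 = 45
45 XOR 40 = 5
5 XOR 39 = 34
The nim-sum is 34 ≠ 0, so this is an N-position: the player to move can win; Anya has a winning move.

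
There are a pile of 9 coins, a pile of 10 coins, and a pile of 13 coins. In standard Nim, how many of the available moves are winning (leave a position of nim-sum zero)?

3

Nim-sum: 9 ^ 10 ^ 13 = 14.
The overall nim-sum is X = 14. A pile of size p has a winning move iff p XOR X < p (reduce it to p XOR X).
  9: 9 XOR 14 = 7 < 9 — winning move (to 7).
  10: 10 XOR 14 = 4 < 10 — winning move (to 4).
  13: 13 XOR 14 = 3 < 13 — winning move (to 3).
That gives 3 winning moves.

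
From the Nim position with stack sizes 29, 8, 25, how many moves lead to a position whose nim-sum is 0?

In binary:
  11101  (29)
  01000  (8)
  11001  (25)
  -----
  01100  (12)
The overall nim-sum is X = 12. A stack of size p has a winning move iff p XOR X < p (reduce it to p XOR X).
  29: 29 XOR 12 = 17 < 29 — winning move (to 17).
  8: 8 XOR 12 = 4 < 8 — winning move (to 4).
  25: 25 XOR 12 = 21 < 25 — winning move (to 21).
That gives 3 winning moves.

3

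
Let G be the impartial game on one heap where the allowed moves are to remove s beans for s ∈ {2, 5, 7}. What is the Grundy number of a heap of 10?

0

Build the Grundy sequence with g(k) = mex{g(k−s) : s ∈ {2, 5, 7}, s ≤ k}:
g(0) = mex{} = 0
g(1) = mex{} = 0
g(2) = mex{0} = 1
g(3) = mex{0} = 1
g(4) = mex{1} = 0
g(5) = mex{0,1} = 2
g(6) = mex{0} = 1
g(7) = mex{0,1,2} = 3
g(8) = mex{0,1} = 2
g(9) = mex{0,1,3} = 2
g(10) = mex{1,2} = 0
So g(10) = 0.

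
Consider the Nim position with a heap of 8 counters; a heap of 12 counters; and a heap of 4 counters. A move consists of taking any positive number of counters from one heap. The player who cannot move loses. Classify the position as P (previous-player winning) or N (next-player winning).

Nim-sum: 8 ^ 12 ^ 4 = 0.
The nim-sum is 0, so this is a P-position: the player to move is in a losing position under optimal play.

P-position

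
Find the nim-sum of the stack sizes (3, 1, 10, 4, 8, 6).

2

Nim-sum: 3 ⊕ 1 ⊕ 10 ⊕ 4 ⊕ 8 ⊕ 6 = 2.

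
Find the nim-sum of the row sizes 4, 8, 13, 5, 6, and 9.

11

In binary:
  0100  (4)
  1000  (8)
  1101  (13)
  0101  (5)
  0110  (6)
  1001  (9)
  ----
  1011  (11)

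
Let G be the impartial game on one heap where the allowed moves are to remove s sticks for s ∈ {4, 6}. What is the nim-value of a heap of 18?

2

Compute g(0), g(1), … for moves {4, 6}:
k:     0  1  2  3  4  5  6  7  8  9 10 11 12 13 14 15 16 17 18
g(k):  0  0  0  0  1  1  1  1  2  2  0  0  0  0  1  1  1  1  2
So g(18) = 2.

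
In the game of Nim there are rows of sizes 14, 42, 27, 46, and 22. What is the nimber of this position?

Nim-sum: 14 ^ 42 ^ 27 ^ 46 ^ 22 = 7.

7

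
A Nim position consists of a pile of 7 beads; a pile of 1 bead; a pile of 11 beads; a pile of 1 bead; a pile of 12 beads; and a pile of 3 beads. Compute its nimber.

3

Compute the nim-sum pairwise:
7 ⊕ 1 = 6
6 ⊕ 11 = 13
13 ⊕ 1 = 12
12 ⊕ 12 = 0
0 ⊕ 3 = 3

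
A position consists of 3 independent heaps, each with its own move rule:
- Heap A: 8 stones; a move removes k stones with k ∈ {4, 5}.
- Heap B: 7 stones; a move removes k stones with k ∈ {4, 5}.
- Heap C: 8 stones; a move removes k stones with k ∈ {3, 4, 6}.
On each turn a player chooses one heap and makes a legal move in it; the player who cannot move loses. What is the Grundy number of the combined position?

Grundy values for heap A (subtraction set {4, 5}):
g(0) = mex{} = 0
g(1) = mex{} = 0
g(2) = mex{} = 0
g(3) = mex{} = 0
g(4) = mex{0} = 1
g(5) = mex{0} = 1
g(6) = mex{0} = 1
g(7) = mex{0} = 1
g(8) = mex{0,1} = 2
So g(8) = 2.
Build the Grundy sequence for heap B with g(k) = mex{g(k−s) : s ∈ {4, 5}, s ≤ k}:
g(0) = mex{} = 0
g(1) = mex{} = 0
g(2) = mex{} = 0
g(3) = mex{} = 0
g(4) = mex{0} = 1
g(5) = mex{0} = 1
g(6) = mex{0} = 1
g(7) = mex{0} = 1
So g(7) = 1.
For heap C, compute g(0), g(1), … with moves {3, 4, 6}:
g(0) = mex{} = 0
g(1) = mex{} = 0
g(2) = mex{} = 0
g(3) = mex{0} = 1
g(4) = mex{0} = 1
g(5) = mex{0} = 1
g(6) = mex{0,1} = 2
g(7) = mex{0,1} = 2
g(8) = mex{0,1} = 2
So g(8) = 2.
The value of a disjunctive sum is the nim-sum of the parts.
Combined value = 2 XOR 1 XOR 2 = 1.

1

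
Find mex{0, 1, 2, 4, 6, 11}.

The values 0, 1, 2 are all present; 3 is the first non-negative integer missing from the set.

3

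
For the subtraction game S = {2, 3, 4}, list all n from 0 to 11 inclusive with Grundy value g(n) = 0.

0, 1, 6, 7

Compute g(0), g(1), … for moves {2, 3, 4}:
g(0) = mex{} = 0
g(1) = mex{} = 0
g(2) = mex{0} = 1
g(3) = mex{0} = 1
g(4) = mex{0,1} = 2
g(5) = mex{0,1} = 2
g(6) = mex{1,2} = 0
g(7) = mex{1,2} = 0
g(8) = mex{0,2} = 1
g(9) = mex{0,2} = 1
g(10) = mex{0,1} = 2
g(11) = mex{0,1} = 2
The P-positions (g = 0) in 0..11 are 0, 1, 6, 7.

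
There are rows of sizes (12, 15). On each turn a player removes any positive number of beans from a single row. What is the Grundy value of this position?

Write each in binary and XOR column by column:
  1100  (12)
  1111  (15)
  ----
  0011  (3)

3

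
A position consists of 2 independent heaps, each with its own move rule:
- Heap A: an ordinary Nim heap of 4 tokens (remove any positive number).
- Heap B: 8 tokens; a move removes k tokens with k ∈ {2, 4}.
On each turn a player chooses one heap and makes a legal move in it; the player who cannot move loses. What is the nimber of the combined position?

5

Heap A is a plain Nim heap of size 4, so its Grundy value is 4.
Grundy values for heap B (subtraction set {2, 4}):
g(0) = mex{} = 0
g(1) = mex{} = 0
g(2) = mex{0} = 1
g(3) = mex{0} = 1
g(4) = mex{0,1} = 2
g(5) = mex{0,1} = 2
g(6) = mex{1,2} = 0
g(7) = mex{1,2} = 0
g(8) = mex{0,2} = 1
So g(8) = 1.
The value of a disjunctive sum is the nim-sum of the parts.
Combined value = 4 ⊕ 1 = 5.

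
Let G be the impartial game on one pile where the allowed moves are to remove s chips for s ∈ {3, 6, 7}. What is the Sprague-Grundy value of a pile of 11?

Compute g(0), g(1), … for moves {3, 6, 7}:
g(0) = mex{} = 0
g(1) = mex{} = 0
g(2) = mex{} = 0
g(3) = mex{0} = 1
g(4) = mex{0} = 1
g(5) = mex{0} = 1
g(6) = mex{0,1} = 2
g(7) = mex{0,1} = 2
g(8) = mex{0,1} = 2
g(9) = mex{0,1,2} = 3
g(10) = mex{1,2} = 0
g(11) = mex{1,2} = 0
So g(11) = 0.

0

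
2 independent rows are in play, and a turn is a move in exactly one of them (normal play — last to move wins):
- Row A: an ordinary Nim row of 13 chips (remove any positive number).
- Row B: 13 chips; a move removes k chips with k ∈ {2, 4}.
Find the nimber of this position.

Row A is a plain Nim row of size 13, so its Grundy value is 13.
For row B, compute g(0), g(1), … with moves {2, 4}:
g(0) = mex{} = 0
g(1) = mex{} = 0
g(2) = mex{0} = 1
g(3) = mex{0} = 1
g(4) = mex{0,1} = 2
g(5) = mex{0,1} = 2
g(6) = mex{1,2} = 0
g(7) = mex{1,2} = 0
g(8) = mex{0,2} = 1
g(9) = mex{0,2} = 1
g(10) = mex{0,1} = 2
g(11) = mex{0,1} = 2
g(12) = mex{1,2} = 0
g(13) = mex{1,2} = 0
So g(13) = 0.
By the Sprague-Grundy theorem, the Grundy value of a sum of independent games is the XOR of the component values.
Combined value = 13 XOR 0 = 13.

13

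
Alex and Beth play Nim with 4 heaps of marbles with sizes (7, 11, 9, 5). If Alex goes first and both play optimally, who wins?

Beth wins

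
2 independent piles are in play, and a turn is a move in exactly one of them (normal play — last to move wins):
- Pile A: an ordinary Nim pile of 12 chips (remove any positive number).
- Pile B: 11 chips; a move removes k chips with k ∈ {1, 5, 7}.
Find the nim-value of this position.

13

Pile A is a plain Nim pile of size 12, so its Grundy value is 12.
Build the Grundy sequence for pile B with g(k) = mex{g(k−s) : s ∈ {1, 5, 7}, s ≤ k}:
k:     0  1  2  3  4  5  6  7  8  9 10 11
g(k):  0  1  0  1  0  1  0  1  0  1  0  1
So g(11) = 1.
The value of a disjunctive sum is the nim-sum of the parts.
Combined value = 12 ⊕ 1 = 13.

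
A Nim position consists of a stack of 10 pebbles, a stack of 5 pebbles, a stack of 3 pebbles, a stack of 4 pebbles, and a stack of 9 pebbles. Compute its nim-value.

1

Compute the nim-sum pairwise:
10 XOR 5 = 15
15 XOR 3 = 12
12 XOR 4 = 8
8 XOR 9 = 1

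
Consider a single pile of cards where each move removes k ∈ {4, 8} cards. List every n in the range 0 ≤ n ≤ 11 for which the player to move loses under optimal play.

0, 1, 2, 3

Compute g(0), g(1), … for moves {4, 8}:
g(0) = mex{} = 0
g(1) = mex{} = 0
g(2) = mex{} = 0
g(3) = mex{} = 0
g(4) = mex{0} = 1
g(5) = mex{0} = 1
g(6) = mex{0} = 1
g(7) = mex{0} = 1
g(8) = mex{0,1} = 2
g(9) = mex{0,1} = 2
g(10) = mex{0,1} = 2
g(11) = mex{0,1} = 2
The P-positions (g = 0) in 0..11 are 0, 1, 2, 3.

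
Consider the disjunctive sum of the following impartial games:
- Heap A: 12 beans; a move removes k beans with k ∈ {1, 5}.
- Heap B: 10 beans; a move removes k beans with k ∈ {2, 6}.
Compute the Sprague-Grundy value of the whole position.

1

For heap A, compute g(0), g(1), … with moves {1, 5}:
k:     0  1  2  3  4  5  6  7  8  9 10 11 12
g(k):  0  1  0  1  0  1  0  1  0  1  0  1  0
So g(12) = 0.
Grundy values for heap B (subtraction set {2, 6}):
k:     0  1  2  3  4  5  6  7  8  9 10
g(k):  0  0  1  1  0  0  1  1  0  0  1
So g(10) = 1.
The value of a disjunctive sum is the nim-sum of the parts.
Combined value = 0 XOR 1 = 1.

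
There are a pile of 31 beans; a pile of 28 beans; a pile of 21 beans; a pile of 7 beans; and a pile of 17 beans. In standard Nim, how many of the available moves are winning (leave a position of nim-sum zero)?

Compute the nim-sum pairwise:
31 ^ 28 = 3
3 ^ 21 = 22
22 ^ 7 = 17
17 ^ 17 = 0
The nim-sum is already 0, so every move leaves a nonzero nim-sum — there are no winning moves.

0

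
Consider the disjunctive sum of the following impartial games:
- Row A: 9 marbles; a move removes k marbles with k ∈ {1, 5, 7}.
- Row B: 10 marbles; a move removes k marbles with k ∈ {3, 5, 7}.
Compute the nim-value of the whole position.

Build the Grundy sequence for row A with g(k) = mex{g(k−s) : s ∈ {1, 5, 7}, s ≤ k}:
g(0) = mex{} = 0
g(1) = mex{0} = 1
g(2) = mex{1} = 0
g(3) = mex{0} = 1
g(4) = mex{1} = 0
g(5) = mex{0} = 1
g(6) = mex{1} = 0
g(7) = mex{0} = 1
g(8) = mex{1} = 0
g(9) = mex{0} = 1
So g(9) = 1.
Build the Grundy sequence for row B with g(k) = mex{g(k−s) : s ∈ {3, 5, 7}, s ≤ k}:
g(0) = mex{} = 0
g(1) = mex{} = 0
g(2) = mex{} = 0
g(3) = mex{0} = 1
g(4) = mex{0} = 1
g(5) = mex{0} = 1
g(6) = mex{0,1} = 2
g(7) = mex{0,1} = 2
g(8) = mex{0,1} = 2
g(9) = mex{0,1,2} = 3
g(10) = mex{1,2} = 0
So g(10) = 0.
By the Sprague-Grundy theorem, the Grundy value of a sum of independent games is the XOR of the component values.
Combined value = 1 ⊕ 0 = 1.

1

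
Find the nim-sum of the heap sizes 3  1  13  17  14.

16

Nim-sum: 3 ⊕ 1 ⊕ 13 ⊕ 17 ⊕ 14 = 16.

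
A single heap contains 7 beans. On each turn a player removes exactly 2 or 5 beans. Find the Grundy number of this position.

0

Grundy values for subtraction set {2, 5}:
g(0) = mex{} = 0
g(1) = mex{} = 0
g(2) = mex{0} = 1
g(3) = mex{0} = 1
g(4) = mex{1} = 0
g(5) = mex{0,1} = 2
g(6) = mex{0} = 1
g(7) = mex{1,2} = 0
So g(7) = 0.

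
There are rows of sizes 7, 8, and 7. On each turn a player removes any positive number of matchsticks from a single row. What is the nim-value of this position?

Nim-sum: 7 XOR 8 XOR 7 = 8.

8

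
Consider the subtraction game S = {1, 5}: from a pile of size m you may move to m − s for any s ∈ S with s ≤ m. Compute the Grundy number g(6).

Grundy values for subtraction set {1, 5}:
g(0) = mex{} = 0
g(1) = mex{0} = 1
g(2) = mex{1} = 0
g(3) = mex{0} = 1
g(4) = mex{1} = 0
g(5) = mex{0} = 1
g(6) = mex{1} = 0
So g(6) = 0.

0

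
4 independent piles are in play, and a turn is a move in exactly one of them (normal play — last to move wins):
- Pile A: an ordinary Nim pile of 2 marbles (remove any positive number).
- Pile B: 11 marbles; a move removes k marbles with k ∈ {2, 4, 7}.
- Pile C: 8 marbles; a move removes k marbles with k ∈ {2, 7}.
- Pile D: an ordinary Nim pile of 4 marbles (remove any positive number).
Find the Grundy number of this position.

5

Pile A is a plain Nim pile of size 2, so its Grundy value is 2.
Grundy values for pile B (subtraction set {2, 4, 7}):
g(0) = mex{} = 0
g(1) = mex{} = 0
g(2) = mex{0} = 1
g(3) = mex{0} = 1
g(4) = mex{0,1} = 2
g(5) = mex{0,1} = 2
g(6) = mex{1,2} = 0
g(7) = mex{0,1,2} = 3
g(8) = mex{0,2} = 1
g(9) = mex{1,2,3} = 0
g(10) = mex{0,1} = 2
g(11) = mex{0,2,3} = 1
So g(11) = 1.
Build the Grundy sequence for pile C with g(k) = mex{g(k−s) : s ∈ {2, 7}, s ≤ k}:
k:     0  1  2  3  4  5  6  7  8
g(k):  0  0  1  1  0  0  1  1  2
So g(8) = 2.
Pile D is a plain Nim pile of size 4, so its Grundy value is 4.
By the Sprague-Grundy theorem, the Grundy value of a sum of independent games is the XOR of the component values.
Combined value = 2 XOR 1 XOR 2 XOR 4 = 5.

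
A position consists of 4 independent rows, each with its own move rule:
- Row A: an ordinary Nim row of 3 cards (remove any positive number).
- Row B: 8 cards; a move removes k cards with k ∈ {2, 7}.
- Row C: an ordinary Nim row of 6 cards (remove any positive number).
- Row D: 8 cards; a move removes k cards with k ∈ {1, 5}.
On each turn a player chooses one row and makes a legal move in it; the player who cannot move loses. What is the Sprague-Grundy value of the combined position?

Row A is a plain Nim row of size 3, so its Grundy value is 3.
For row B, compute g(0), g(1), … with moves {2, 7}:
k:     0  1  2  3  4  5  6  7  8
g(k):  0  0  1  1  0  0  1  1  2
So g(8) = 2.
Row C is a plain Nim row of size 6, so its Grundy value is 6.
Build the Grundy sequence for row D with g(k) = mex{g(k−s) : s ∈ {1, 5}, s ≤ k}:
k:     0  1  2  3  4  5  6  7  8
g(k):  0  1  0  1  0  1  0  1  0
So g(8) = 0.
The value of a disjunctive sum is the nim-sum of the parts.
Combined value = 3 XOR 2 XOR 6 XOR 0 = 7.

7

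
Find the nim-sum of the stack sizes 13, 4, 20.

Nim-sum: 13 ^ 4 ^ 20 = 29.

29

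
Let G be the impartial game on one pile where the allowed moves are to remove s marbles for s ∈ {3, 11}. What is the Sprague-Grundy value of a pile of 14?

0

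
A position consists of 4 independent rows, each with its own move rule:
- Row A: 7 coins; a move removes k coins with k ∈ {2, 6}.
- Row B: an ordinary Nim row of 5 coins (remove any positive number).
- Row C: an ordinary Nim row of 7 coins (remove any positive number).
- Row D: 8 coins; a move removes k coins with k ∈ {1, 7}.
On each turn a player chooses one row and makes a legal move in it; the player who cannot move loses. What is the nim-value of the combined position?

3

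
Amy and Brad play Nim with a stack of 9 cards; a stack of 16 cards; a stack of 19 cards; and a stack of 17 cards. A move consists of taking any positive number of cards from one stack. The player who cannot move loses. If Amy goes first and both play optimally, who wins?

Nim-sum: 9 XOR 16 XOR 19 XOR 17 = 27.
The nim-sum is 27 ≠ 0, so this is an N-position: the player to move can win; Amy has a winning move.

Amy wins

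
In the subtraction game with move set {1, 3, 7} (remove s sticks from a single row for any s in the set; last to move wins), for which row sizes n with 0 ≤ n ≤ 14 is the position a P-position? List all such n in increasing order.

0, 2, 4, 6, 8, 10, 12, 14

Build the Grundy sequence with g(k) = mex{g(k−s) : s ∈ {1, 3, 7}, s ≤ k}:
g(0) = mex{} = 0
g(1) = mex{0} = 1
g(2) = mex{1} = 0
g(3) = mex{0} = 1
g(4) = mex{1} = 0
g(5) = mex{0} = 1
g(6) = mex{1} = 0
g(7) = mex{0} = 1
g(8) = mex{1} = 0
g(9) = mex{0} = 1
g(10) = mex{1} = 0
g(11) = mex{0} = 1
g(12) = mex{1} = 0
g(13) = mex{0} = 1
g(14) = mex{1} = 0
The P-positions (g = 0) in 0..14 are 0, 2, 4, 6, 8, 10, 12, 14.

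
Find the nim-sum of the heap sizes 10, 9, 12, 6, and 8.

Compute the nim-sum pairwise:
10 ⊕ 9 = 3
3 ⊕ 12 = 15
15 ⊕ 6 = 9
9 ⊕ 8 = 1

1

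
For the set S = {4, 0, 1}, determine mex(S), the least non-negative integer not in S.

2

The values 0, 1 are all present; 2 is the first non-negative integer missing from the set.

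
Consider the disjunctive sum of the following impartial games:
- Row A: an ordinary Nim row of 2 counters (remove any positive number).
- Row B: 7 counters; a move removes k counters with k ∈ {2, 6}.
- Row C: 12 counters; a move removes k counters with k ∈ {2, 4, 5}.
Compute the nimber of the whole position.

Row A is a plain Nim row of size 2, so its Grundy value is 2.
Build the Grundy sequence for row B with g(k) = mex{g(k−s) : s ∈ {2, 6}, s ≤ k}:
k:     0  1  2  3  4  5  6  7
g(k):  0  0  1  1  0  0  1  1
So g(7) = 1.
Build the Grundy sequence for row C with g(k) = mex{g(k−s) : s ∈ {2, 4, 5}, s ≤ k}:
g(0) = mex{} = 0
g(1) = mex{} = 0
g(2) = mex{0} = 1
g(3) = mex{0} = 1
g(4) = mex{0,1} = 2
g(5) = mex{0,1} = 2
g(6) = mex{0,1,2} = 3
g(7) = mex{1,2} = 0
g(8) = mex{1,2,3} = 0
g(9) = mex{0,2} = 1
g(10) = mex{0,2,3} = 1
g(11) = mex{0,1,3} = 2
g(12) = mex{0,1} = 2
So g(12) = 2.
The value of a disjunctive sum is the nim-sum of the parts.
Combined value = 2 ⊕ 1 ⊕ 2 = 1.

1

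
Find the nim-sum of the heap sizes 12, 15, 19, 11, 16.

Nim-sum: 12 ^ 15 ^ 19 ^ 11 ^ 16 = 11.

11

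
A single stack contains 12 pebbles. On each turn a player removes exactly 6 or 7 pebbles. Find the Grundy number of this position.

2

Build the Grundy sequence with g(k) = mex{g(k−s) : s ∈ {6, 7}, s ≤ k}:
g(0) = mex{} = 0
g(1) = mex{} = 0
g(2) = mex{} = 0
g(3) = mex{} = 0
g(4) = mex{} = 0
g(5) = mex{} = 0
g(6) = mex{0} = 1
g(7) = mex{0} = 1
g(8) = mex{0} = 1
g(9) = mex{0} = 1
g(10) = mex{0} = 1
g(11) = mex{0} = 1
g(12) = mex{0,1} = 2
So g(12) = 2.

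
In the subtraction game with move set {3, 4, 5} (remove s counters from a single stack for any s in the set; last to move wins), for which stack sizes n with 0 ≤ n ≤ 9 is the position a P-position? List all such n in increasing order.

Compute g(0), g(1), … for moves {3, 4, 5}:
g(0) = mex{} = 0
g(1) = mex{} = 0
g(2) = mex{} = 0
g(3) = mex{0} = 1
g(4) = mex{0} = 1
g(5) = mex{0} = 1
g(6) = mex{0,1} = 2
g(7) = mex{0,1} = 2
g(8) = mex{1} = 0
g(9) = mex{1,2} = 0
The P-positions (g = 0) in 0..9 are 0, 1, 2, 8, 9.

0, 1, 2, 8, 9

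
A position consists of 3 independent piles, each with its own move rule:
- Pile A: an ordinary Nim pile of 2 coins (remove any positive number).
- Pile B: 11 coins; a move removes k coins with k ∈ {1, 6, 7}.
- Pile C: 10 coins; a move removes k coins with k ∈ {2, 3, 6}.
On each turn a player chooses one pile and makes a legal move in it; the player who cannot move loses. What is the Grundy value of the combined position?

Pile A is a plain Nim pile of size 2, so its Grundy value is 2.
For pile B, compute g(0), g(1), … with moves {1, 6, 7}:
g(0) = mex{} = 0
g(1) = mex{0} = 1
g(2) = mex{1} = 0
g(3) = mex{0} = 1
g(4) = mex{1} = 0
g(5) = mex{0} = 1
g(6) = mex{0,1} = 2
g(7) = mex{0,1,2} = 3
g(8) = mex{0,1,3} = 2
g(9) = mex{0,1,2} = 3
g(10) = mex{0,1,3} = 2
g(11) = mex{0,1,2} = 3
So g(11) = 3.
For pile C, compute g(0), g(1), … with moves {2, 3, 6}:
g(0) = mex{} = 0
g(1) = mex{} = 0
g(2) = mex{0} = 1
g(3) = mex{0} = 1
g(4) = mex{0,1} = 2
g(5) = mex{1} = 0
g(6) = mex{0,1,2} = 3
g(7) = mex{0,2} = 1
g(8) = mex{0,1,3} = 2
g(9) = mex{1,3} = 0
g(10) = mex{1,2} = 0
So g(10) = 0.
The value of a disjunctive sum is the nim-sum of the parts.
Combined value = 2 XOR 3 XOR 0 = 1.

1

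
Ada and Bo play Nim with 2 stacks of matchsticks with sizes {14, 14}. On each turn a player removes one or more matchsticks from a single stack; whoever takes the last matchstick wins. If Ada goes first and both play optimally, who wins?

In binary:
  1110  (14)
  1110  (14)
  ----
  0000  (0)
The nim-sum is 0, so this is a P-position: the player to move is in a losing position under optimal play; Ada is about to move from it and so loses — Bo wins.

Bo wins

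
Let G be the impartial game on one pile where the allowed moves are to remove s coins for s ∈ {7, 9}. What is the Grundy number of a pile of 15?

2

Build the Grundy sequence with g(k) = mex{g(k−s) : s ∈ {7, 9}, s ≤ k}:
k:     0  1  2  3  4  5  6  7  8  9 10 11 12 13 14 15
g(k):  0  0  0  0  0  0  0  1  1  1  1  1  1  1  2  2
So g(15) = 2.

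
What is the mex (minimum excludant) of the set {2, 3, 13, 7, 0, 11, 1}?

4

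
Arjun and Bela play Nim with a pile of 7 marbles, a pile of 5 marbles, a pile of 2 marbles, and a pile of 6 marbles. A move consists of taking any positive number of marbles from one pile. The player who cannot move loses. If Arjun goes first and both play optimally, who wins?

Arjun wins

Nim-sum: 7 XOR 5 XOR 2 XOR 6 = 6.
The nim-sum is 6 ≠ 0, so this is an N-position: the player to move can win; Arjun has a winning move.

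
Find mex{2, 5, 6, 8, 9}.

0 is not in the set, so the mex is 0.

0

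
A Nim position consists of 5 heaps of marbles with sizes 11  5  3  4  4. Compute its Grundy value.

In binary:
  1011  (11)
  0101  (5)
  0011  (3)
  0100  (4)
  0100  (4)
  ----
  1101  (13)

13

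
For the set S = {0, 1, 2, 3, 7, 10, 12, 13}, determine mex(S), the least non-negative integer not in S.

4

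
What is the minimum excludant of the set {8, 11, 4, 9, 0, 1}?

2

The values 0, 1 are all present; 2 is the first non-negative integer missing from the set.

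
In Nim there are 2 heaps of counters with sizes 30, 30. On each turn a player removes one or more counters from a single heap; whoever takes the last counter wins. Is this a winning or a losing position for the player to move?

Losing position

Compute the nim-sum pairwise:
30 ⊕ 30 = 0
The nim-sum is 0, so this is a P-position: the player to move is in a losing position under optimal play.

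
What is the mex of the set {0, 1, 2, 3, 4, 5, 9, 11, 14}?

6

The values 0, 1, 2, 3, 4, 5 are all present; 6 is the first non-negative integer missing from the set.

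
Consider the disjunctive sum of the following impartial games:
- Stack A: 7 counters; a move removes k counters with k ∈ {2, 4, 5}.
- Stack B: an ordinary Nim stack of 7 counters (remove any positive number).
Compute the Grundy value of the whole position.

For stack A, compute g(0), g(1), … with moves {2, 4, 5}:
k:     0  1  2  3  4  5  6  7
g(k):  0  0  1  1  2  2  3  0
So g(7) = 0.
Stack B is a plain Nim stack of size 7, so its Grundy value is 7.
By the Sprague-Grundy theorem, the Grundy value of a sum of independent games is the XOR of the component values.
Combined value = 0 ⊕ 7 = 7.

7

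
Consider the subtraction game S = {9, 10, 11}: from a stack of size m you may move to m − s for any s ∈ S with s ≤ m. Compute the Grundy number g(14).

Build the Grundy sequence with g(k) = mex{g(k−s) : s ∈ {9, 10, 11}, s ≤ k}:
g(0) = mex{} = 0
g(1) = mex{} = 0
g(2) = mex{} = 0
g(3) = mex{} = 0
g(4) = mex{} = 0
g(5) = mex{} = 0
g(6) = mex{} = 0
g(7) = mex{} = 0
g(8) = mex{} = 0
g(9) = mex{0} = 1
g(10) = mex{0} = 1
g(11) = mex{0} = 1
g(12) = mex{0} = 1
g(13) = mex{0} = 1
g(14) = mex{0} = 1
So g(14) = 1.

1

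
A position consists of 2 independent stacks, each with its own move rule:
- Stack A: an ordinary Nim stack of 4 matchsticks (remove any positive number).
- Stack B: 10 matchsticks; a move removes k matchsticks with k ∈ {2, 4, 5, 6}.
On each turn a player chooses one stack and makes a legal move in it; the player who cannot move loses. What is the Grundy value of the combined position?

Stack A is a plain Nim stack of size 4, so its Grundy value is 4.
Build the Grundy sequence for stack B with g(k) = mex{g(k−s) : s ∈ {2, 4, 5, 6}, s ≤ k}:
g(0) = mex{} = 0
g(1) = mex{} = 0
g(2) = mex{0} = 1
g(3) = mex{0} = 1
g(4) = mex{0,1} = 2
g(5) = mex{0,1} = 2
g(6) = mex{0,1,2} = 3
g(7) = mex{0,1,2} = 3
g(8) = mex{1,2,3} = 0
g(9) = mex{1,2,3} = 0
g(10) = mex{0,2,3} = 1
So g(10) = 1.
The value of a disjunctive sum is the nim-sum of the parts.
Combined value = 4 ⊕ 1 = 5.

5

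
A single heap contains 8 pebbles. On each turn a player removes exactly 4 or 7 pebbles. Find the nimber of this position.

2

Build the Grundy sequence with g(k) = mex{g(k−s) : s ∈ {4, 7}, s ≤ k}:
g(0) = mex{} = 0
g(1) = mex{} = 0
g(2) = mex{} = 0
g(3) = mex{} = 0
g(4) = mex{0} = 1
g(5) = mex{0} = 1
g(6) = mex{0} = 1
g(7) = mex{0} = 1
g(8) = mex{0,1} = 2
So g(8) = 2.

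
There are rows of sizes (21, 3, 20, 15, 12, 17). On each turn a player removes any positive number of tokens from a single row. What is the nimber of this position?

Nim-sum: 21 ⊕ 3 ⊕ 20 ⊕ 15 ⊕ 12 ⊕ 17 = 16.

16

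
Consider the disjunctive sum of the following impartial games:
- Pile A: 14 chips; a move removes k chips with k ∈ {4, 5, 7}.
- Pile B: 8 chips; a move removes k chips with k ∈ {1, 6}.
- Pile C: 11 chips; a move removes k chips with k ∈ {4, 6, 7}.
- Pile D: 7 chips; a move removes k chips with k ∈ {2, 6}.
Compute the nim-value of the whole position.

0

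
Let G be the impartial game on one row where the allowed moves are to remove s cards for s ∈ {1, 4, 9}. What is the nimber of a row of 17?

0

Build the Grundy sequence with g(k) = mex{g(k−s) : s ∈ {1, 4, 9}, s ≤ k}:
k:     0  1  2  3  4  5  6  7  8  9 10 11 12 13 14 15 16 17
g(k):  0  1  0  1  2  0  1  0  1  2  0  1  0  1  2  0  1  0
So g(17) = 0.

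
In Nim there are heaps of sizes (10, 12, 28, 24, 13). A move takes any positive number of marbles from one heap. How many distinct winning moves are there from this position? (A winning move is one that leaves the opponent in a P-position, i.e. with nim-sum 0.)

5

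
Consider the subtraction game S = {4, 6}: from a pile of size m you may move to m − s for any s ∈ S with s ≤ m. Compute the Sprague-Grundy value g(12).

0

Compute g(0), g(1), … for moves {4, 6}:
g(0) = mex{} = 0
g(1) = mex{} = 0
g(2) = mex{} = 0
g(3) = mex{} = 0
g(4) = mex{0} = 1
g(5) = mex{0} = 1
g(6) = mex{0} = 1
g(7) = mex{0} = 1
g(8) = mex{0,1} = 2
g(9) = mex{0,1} = 2
g(10) = mex{1} = 0
g(11) = mex{1} = 0
g(12) = mex{1,2} = 0
So g(12) = 0.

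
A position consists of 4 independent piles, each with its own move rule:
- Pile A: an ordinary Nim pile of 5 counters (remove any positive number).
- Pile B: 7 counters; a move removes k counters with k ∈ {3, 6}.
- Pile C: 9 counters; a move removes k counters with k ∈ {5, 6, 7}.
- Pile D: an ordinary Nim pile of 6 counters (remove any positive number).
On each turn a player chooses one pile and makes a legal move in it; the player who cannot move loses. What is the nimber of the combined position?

0

Pile A is a plain Nim pile of size 5, so its Grundy value is 5.
Build the Grundy sequence for pile B with g(k) = mex{g(k−s) : s ∈ {3, 6}, s ≤ k}:
k:     0  1  2  3  4  5  6  7
g(k):  0  0  0  1  1  1  2  2
So g(7) = 2.
For pile C, compute g(0), g(1), … with moves {5, 6, 7}:
k:     0  1  2  3  4  5  6  7  8  9
g(k):  0  0  0  0  0  1  1  1  1  1
So g(9) = 1.
Pile D is a plain Nim pile of size 6, so its Grundy value is 6.
The value of a disjunctive sum is the nim-sum of the parts.
Combined value = 5 ⊕ 2 ⊕ 1 ⊕ 6 = 0.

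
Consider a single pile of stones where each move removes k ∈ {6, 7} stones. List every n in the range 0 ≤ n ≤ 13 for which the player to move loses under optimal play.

Build the Grundy sequence with g(k) = mex{g(k−s) : s ∈ {6, 7}, s ≤ k}:
k:     0  1  2  3  4  5  6  7  8  9 10 11 12 13
g(k):  0  0  0  0  0  0  1  1  1  1  1  1  2  0
The P-positions (g = 0) in 0..13 are 0, 1, 2, 3, 4, 5, 13.

0, 1, 2, 3, 4, 5, 13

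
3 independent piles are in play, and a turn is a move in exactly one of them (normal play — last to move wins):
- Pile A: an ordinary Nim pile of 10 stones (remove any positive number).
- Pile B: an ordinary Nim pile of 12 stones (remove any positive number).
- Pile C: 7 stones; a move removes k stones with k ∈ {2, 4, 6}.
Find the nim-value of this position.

5

Pile A is a plain Nim pile of size 10, so its Grundy value is 10.
Pile B is a plain Nim pile of size 12, so its Grundy value is 12.
Build the Grundy sequence for pile C with g(k) = mex{g(k−s) : s ∈ {2, 4, 6}, s ≤ k}:
g(0) = mex{} = 0
g(1) = mex{} = 0
g(2) = mex{0} = 1
g(3) = mex{0} = 1
g(4) = mex{0,1} = 2
g(5) = mex{0,1} = 2
g(6) = mex{0,1,2} = 3
g(7) = mex{0,1,2} = 3
So g(7) = 3.
The value of a disjunctive sum is the nim-sum of the parts.
Combined value = 10 ⊕ 12 ⊕ 3 = 5.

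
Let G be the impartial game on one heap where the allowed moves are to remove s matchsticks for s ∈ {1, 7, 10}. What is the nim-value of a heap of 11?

Build the Grundy sequence with g(k) = mex{g(k−s) : s ∈ {1, 7, 10}, s ≤ k}:
g(0) = mex{} = 0
g(1) = mex{0} = 1
g(2) = mex{1} = 0
g(3) = mex{0} = 1
g(4) = mex{1} = 0
g(5) = mex{0} = 1
g(6) = mex{1} = 0
g(7) = mex{0} = 1
g(8) = mex{1} = 0
g(9) = mex{0} = 1
g(10) = mex{0,1} = 2
g(11) = mex{0,1,2} = 3
So g(11) = 3.

3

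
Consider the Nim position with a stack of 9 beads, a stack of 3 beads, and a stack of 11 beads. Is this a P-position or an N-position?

N-position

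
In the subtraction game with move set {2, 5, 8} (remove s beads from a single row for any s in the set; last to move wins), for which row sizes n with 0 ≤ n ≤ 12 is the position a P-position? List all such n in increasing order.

0, 1, 4, 7, 10, 11

Compute g(0), g(1), … for moves {2, 5, 8}:
g(0) = mex{} = 0
g(1) = mex{} = 0
g(2) = mex{0} = 1
g(3) = mex{0} = 1
g(4) = mex{1} = 0
g(5) = mex{0,1} = 2
g(6) = mex{0} = 1
g(7) = mex{1,2} = 0
g(8) = mex{0,1} = 2
g(9) = mex{0} = 1
g(10) = mex{1,2} = 0
g(11) = mex{1} = 0
g(12) = mex{0} = 1
The P-positions (g = 0) in 0..12 are 0, 1, 4, 7, 10, 11.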